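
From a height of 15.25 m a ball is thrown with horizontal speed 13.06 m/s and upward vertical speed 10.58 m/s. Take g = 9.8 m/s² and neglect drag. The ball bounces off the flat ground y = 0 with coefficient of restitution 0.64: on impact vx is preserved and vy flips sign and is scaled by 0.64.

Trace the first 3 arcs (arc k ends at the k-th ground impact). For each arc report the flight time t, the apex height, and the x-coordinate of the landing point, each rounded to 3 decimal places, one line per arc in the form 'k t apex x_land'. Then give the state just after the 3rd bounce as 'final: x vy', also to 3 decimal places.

1 3.148 20.961 41.111
2 2.647 8.586 75.686
3 1.694 3.517 97.814
final: 97.814 5.313

Arc 1: start y=15.250, vy=10.580 → t=3.148, apex=20.961, x_land=41.111, impact vy=-20.269
  bounce: vy ← 0.64·20.269 = 12.972
Arc 2: start y=0.000, vy=12.972 → t=2.647, apex=8.586, x_land=75.686, impact vy=-12.972
  bounce: vy ← 0.64·12.972 = 8.302
Arc 3: start y=0.000, vy=8.302 → t=1.694, apex=3.517, x_land=97.814, impact vy=-8.302
  bounce: vy ← 0.64·8.302 = 5.313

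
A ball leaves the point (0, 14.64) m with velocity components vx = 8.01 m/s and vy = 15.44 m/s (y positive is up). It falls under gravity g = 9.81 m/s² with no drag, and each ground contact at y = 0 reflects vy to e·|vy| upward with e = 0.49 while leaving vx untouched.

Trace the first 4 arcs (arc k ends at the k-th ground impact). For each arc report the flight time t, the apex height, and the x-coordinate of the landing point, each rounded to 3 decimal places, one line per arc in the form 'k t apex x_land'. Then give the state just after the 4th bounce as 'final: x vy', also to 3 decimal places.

Arc 1: start y=14.640, vy=15.440 → t=3.911, apex=26.791, x_land=31.327, impact vy=-22.927
  bounce: vy ← 0.49·22.927 = 11.234
Arc 2: start y=0.000, vy=11.234 → t=2.290, apex=6.432, x_land=49.672, impact vy=-11.234
  bounce: vy ← 0.49·11.234 = 5.505
Arc 3: start y=0.000, vy=5.505 → t=1.122, apex=1.544, x_land=58.662, impact vy=-5.505
  bounce: vy ← 0.49·5.505 = 2.697
Arc 4: start y=0.000, vy=2.697 → t=0.550, apex=0.371, x_land=63.066, impact vy=-2.697
  bounce: vy ← 0.49·2.697 = 1.322

1 3.911 26.791 31.327
2 2.290 6.432 49.672
3 1.122 1.544 58.662
4 0.550 0.371 63.066
final: 63.066 1.322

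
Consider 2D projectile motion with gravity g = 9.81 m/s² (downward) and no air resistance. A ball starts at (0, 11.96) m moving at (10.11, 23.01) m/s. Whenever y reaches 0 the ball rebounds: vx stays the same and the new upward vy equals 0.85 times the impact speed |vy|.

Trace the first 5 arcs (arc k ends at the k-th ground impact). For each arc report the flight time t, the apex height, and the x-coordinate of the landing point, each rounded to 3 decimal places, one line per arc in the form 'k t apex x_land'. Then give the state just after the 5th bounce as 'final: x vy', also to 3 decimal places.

1 5.163 38.946 52.202
2 4.790 28.138 100.631
3 4.072 20.330 141.796
4 3.461 14.688 176.787
5 2.942 10.612 206.528
final: 206.528 12.265

Arc 1: start y=11.960, vy=23.010 → t=5.163, apex=38.946, x_land=52.202, impact vy=-27.643
  bounce: vy ← 0.85·27.643 = 23.496
Arc 2: start y=0.000, vy=23.496 → t=4.790, apex=28.138, x_land=100.631, impact vy=-23.496
  bounce: vy ← 0.85·23.496 = 19.972
Arc 3: start y=0.000, vy=19.972 → t=4.072, apex=20.330, x_land=141.796, impact vy=-19.972
  bounce: vy ← 0.85·19.972 = 16.976
Arc 4: start y=0.000, vy=16.976 → t=3.461, apex=14.688, x_land=176.787, impact vy=-16.976
  bounce: vy ← 0.85·16.976 = 14.430
Arc 5: start y=0.000, vy=14.430 → t=2.942, apex=10.612, x_land=206.528, impact vy=-14.430
  bounce: vy ← 0.85·14.430 = 12.265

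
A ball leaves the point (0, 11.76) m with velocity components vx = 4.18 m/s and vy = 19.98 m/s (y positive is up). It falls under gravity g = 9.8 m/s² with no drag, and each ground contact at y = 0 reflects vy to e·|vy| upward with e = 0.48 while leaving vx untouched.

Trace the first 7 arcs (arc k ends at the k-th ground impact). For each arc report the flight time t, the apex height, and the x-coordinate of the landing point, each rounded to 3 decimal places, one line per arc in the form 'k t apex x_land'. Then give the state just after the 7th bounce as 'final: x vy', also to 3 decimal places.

1 4.599 32.127 19.225
2 2.458 7.402 29.500
3 1.180 1.705 34.433
4 0.566 0.393 36.800
5 0.272 0.091 37.936
6 0.130 0.021 38.482
7 0.063 0.005 38.744
final: 38.744 0.147

Arc 1: start y=11.760, vy=19.980 → t=4.599, apex=32.127, x_land=19.225, impact vy=-25.094
  bounce: vy ← 0.48·25.094 = 12.045
Arc 2: start y=0.000, vy=12.045 → t=2.458, apex=7.402, x_land=29.500, impact vy=-12.045
  bounce: vy ← 0.48·12.045 = 5.782
Arc 3: start y=0.000, vy=5.782 → t=1.180, apex=1.705, x_land=34.433, impact vy=-5.782
  bounce: vy ← 0.48·5.782 = 2.775
Arc 4: start y=0.000, vy=2.775 → t=0.566, apex=0.393, x_land=36.800, impact vy=-2.775
  bounce: vy ← 0.48·2.775 = 1.332
Arc 5: start y=0.000, vy=1.332 → t=0.272, apex=0.091, x_land=37.936, impact vy=-1.332
  bounce: vy ← 0.48·1.332 = 0.639
Arc 6: start y=0.000, vy=0.639 → t=0.130, apex=0.021, x_land=38.482, impact vy=-0.639
  bounce: vy ← 0.48·0.639 = 0.307
Arc 7: start y=0.000, vy=0.307 → t=0.063, apex=0.005, x_land=38.744, impact vy=-0.307
  bounce: vy ← 0.48·0.307 = 0.147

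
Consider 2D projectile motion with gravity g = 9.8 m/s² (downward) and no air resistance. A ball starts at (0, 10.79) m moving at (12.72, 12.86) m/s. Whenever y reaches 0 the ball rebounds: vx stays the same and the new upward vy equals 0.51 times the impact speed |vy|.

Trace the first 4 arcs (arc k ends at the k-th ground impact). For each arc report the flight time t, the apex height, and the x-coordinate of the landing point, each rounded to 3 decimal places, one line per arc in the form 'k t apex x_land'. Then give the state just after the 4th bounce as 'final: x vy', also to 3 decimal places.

1 3.293 19.228 41.889
2 2.021 5.001 67.590
3 1.030 1.301 80.698
4 0.526 0.338 87.383
final: 87.383 1.313

Arc 1: start y=10.790, vy=12.860 → t=3.293, apex=19.228, x_land=41.889, impact vy=-19.413
  bounce: vy ← 0.51·19.413 = 9.901
Arc 2: start y=0.000, vy=9.901 → t=2.021, apex=5.001, x_land=67.590, impact vy=-9.901
  bounce: vy ← 0.51·9.901 = 5.049
Arc 3: start y=0.000, vy=5.049 → t=1.030, apex=1.301, x_land=80.698, impact vy=-5.049
  bounce: vy ← 0.51·5.049 = 2.575
Arc 4: start y=0.000, vy=2.575 → t=0.526, apex=0.338, x_land=87.383, impact vy=-2.575
  bounce: vy ← 0.51·2.575 = 1.313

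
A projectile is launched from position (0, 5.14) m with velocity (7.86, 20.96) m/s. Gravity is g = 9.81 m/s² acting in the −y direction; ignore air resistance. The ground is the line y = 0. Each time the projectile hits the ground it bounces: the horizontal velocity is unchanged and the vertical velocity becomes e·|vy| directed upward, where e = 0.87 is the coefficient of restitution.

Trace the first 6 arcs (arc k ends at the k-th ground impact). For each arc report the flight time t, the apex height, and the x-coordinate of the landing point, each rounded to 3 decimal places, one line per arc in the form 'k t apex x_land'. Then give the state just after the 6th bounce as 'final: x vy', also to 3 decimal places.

1 4.506 27.532 35.415
2 4.122 20.839 67.817
3 3.586 15.773 96.006
4 3.120 11.938 120.531
5 2.715 9.036 141.868
6 2.362 6.839 160.431
final: 160.431 10.078

Arc 1: start y=5.140, vy=20.960 → t=4.506, apex=27.532, x_land=35.415, impact vy=-23.242
  bounce: vy ← 0.87·23.242 = 20.220
Arc 2: start y=0.000, vy=20.220 → t=4.122, apex=20.839, x_land=67.817, impact vy=-20.220
  bounce: vy ← 0.87·20.220 = 17.592
Arc 3: start y=0.000, vy=17.592 → t=3.586, apex=15.773, x_land=96.006, impact vy=-17.592
  bounce: vy ← 0.87·17.592 = 15.305
Arc 4: start y=0.000, vy=15.305 → t=3.120, apex=11.938, x_land=120.531, impact vy=-15.305
  bounce: vy ← 0.87·15.305 = 13.315
Arc 5: start y=0.000, vy=13.315 → t=2.715, apex=9.036, x_land=141.868, impact vy=-13.315
  bounce: vy ← 0.87·13.315 = 11.584
Arc 6: start y=0.000, vy=11.584 → t=2.362, apex=6.839, x_land=160.431, impact vy=-11.584
  bounce: vy ← 0.87·11.584 = 10.078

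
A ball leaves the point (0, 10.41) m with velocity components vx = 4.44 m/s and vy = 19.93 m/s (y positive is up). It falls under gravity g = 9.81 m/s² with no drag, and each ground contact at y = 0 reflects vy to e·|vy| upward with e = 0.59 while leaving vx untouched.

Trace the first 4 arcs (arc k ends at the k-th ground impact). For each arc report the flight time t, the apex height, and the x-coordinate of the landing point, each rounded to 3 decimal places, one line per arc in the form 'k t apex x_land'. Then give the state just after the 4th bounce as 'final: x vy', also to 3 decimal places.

1 4.532 30.655 20.120
2 2.950 10.671 33.218
3 1.740 3.715 40.945
4 1.027 1.293 45.505
final: 45.505 2.972

Arc 1: start y=10.410, vy=19.930 → t=4.532, apex=30.655, x_land=20.120, impact vy=-24.524
  bounce: vy ← 0.59·24.524 = 14.469
Arc 2: start y=0.000, vy=14.469 → t=2.950, apex=10.671, x_land=33.218, impact vy=-14.469
  bounce: vy ← 0.59·14.469 = 8.537
Arc 3: start y=0.000, vy=8.537 → t=1.740, apex=3.715, x_land=40.945, impact vy=-8.537
  bounce: vy ← 0.59·8.537 = 5.037
Arc 4: start y=0.000, vy=5.037 → t=1.027, apex=1.293, x_land=45.505, impact vy=-5.037
  bounce: vy ← 0.59·5.037 = 2.972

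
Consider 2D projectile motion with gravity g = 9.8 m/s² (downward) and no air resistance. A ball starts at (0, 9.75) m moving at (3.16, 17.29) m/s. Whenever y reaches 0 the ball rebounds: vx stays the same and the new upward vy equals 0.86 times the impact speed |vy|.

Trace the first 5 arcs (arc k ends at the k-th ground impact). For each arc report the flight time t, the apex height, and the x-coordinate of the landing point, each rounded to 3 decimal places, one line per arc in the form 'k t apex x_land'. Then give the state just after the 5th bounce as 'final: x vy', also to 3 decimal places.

1 4.023 25.002 12.713
2 3.885 18.492 24.991
3 3.341 13.676 35.549
4 2.874 10.115 44.630
5 2.471 7.481 52.439
final: 52.439 10.414

Arc 1: start y=9.750, vy=17.290 → t=4.023, apex=25.002, x_land=12.713, impact vy=-22.137
  bounce: vy ← 0.86·22.137 = 19.038
Arc 2: start y=0.000, vy=19.038 → t=3.885, apex=18.492, x_land=24.991, impact vy=-19.038
  bounce: vy ← 0.86·19.038 = 16.372
Arc 3: start y=0.000, vy=16.372 → t=3.341, apex=13.676, x_land=35.549, impact vy=-16.372
  bounce: vy ← 0.86·16.372 = 14.080
Arc 4: start y=0.000, vy=14.080 → t=2.874, apex=10.115, x_land=44.630, impact vy=-14.080
  bounce: vy ← 0.86·14.080 = 12.109
Arc 5: start y=0.000, vy=12.109 → t=2.471, apex=7.481, x_land=52.439, impact vy=-12.109
  bounce: vy ← 0.86·12.109 = 10.414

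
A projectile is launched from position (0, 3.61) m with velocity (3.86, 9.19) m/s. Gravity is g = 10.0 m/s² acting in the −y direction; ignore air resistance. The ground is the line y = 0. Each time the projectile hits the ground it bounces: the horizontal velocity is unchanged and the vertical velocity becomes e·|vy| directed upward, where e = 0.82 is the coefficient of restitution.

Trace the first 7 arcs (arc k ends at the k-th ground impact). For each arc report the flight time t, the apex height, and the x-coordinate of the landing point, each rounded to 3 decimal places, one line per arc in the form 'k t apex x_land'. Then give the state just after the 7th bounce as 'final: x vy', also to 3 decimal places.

Arc 1: start y=3.610, vy=9.190 → t=2.171, apex=7.833, x_land=8.379, impact vy=-12.516
  bounce: vy ← 0.82·12.516 = 10.263
Arc 2: start y=0.000, vy=10.263 → t=2.053, apex=5.267, x_land=16.302, impact vy=-10.263
  bounce: vy ← 0.82·10.263 = 8.416
Arc 3: start y=0.000, vy=8.416 → t=1.683, apex=3.541, x_land=22.799, impact vy=-8.416
  bounce: vy ← 0.82·8.416 = 6.901
Arc 4: start y=0.000, vy=6.901 → t=1.380, apex=2.381, x_land=28.127, impact vy=-6.901
  bounce: vy ← 0.82·6.901 = 5.659
Arc 5: start y=0.000, vy=5.659 → t=1.132, apex=1.601, x_land=32.495, impact vy=-5.659
  bounce: vy ← 0.82·5.659 = 4.640
Arc 6: start y=0.000, vy=4.640 → t=0.928, apex=1.077, x_land=36.078, impact vy=-4.640
  bounce: vy ← 0.82·4.640 = 3.805
Arc 7: start y=0.000, vy=3.805 → t=0.761, apex=0.724, x_land=39.015, impact vy=-3.805
  bounce: vy ← 0.82·3.805 = 3.120

1 2.171 7.833 8.379
2 2.053 5.267 16.302
3 1.683 3.541 22.799
4 1.380 2.381 28.127
5 1.132 1.601 32.495
6 0.928 1.077 36.078
7 0.761 0.724 39.015
final: 39.015 3.120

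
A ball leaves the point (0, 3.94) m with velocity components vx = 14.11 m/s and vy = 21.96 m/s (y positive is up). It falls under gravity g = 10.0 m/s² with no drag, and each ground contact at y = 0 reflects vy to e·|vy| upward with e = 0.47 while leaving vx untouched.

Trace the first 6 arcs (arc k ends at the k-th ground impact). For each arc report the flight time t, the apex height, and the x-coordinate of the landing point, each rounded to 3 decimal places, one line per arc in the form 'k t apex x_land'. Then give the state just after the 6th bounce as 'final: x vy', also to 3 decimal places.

Arc 1: start y=3.940, vy=21.960 → t=4.565, apex=28.052, x_land=64.407, impact vy=-23.686
  bounce: vy ← 0.47·23.686 = 11.133
Arc 2: start y=0.000, vy=11.133 → t=2.227, apex=6.197, x_land=95.823, impact vy=-11.133
  bounce: vy ← 0.47·11.133 = 5.232
Arc 3: start y=0.000, vy=5.232 → t=1.046, apex=1.369, x_land=110.589, impact vy=-5.232
  bounce: vy ← 0.47·5.232 = 2.459
Arc 4: start y=0.000, vy=2.459 → t=0.492, apex=0.302, x_land=117.528, impact vy=-2.459
  bounce: vy ← 0.47·2.459 = 1.156
Arc 5: start y=0.000, vy=1.156 → t=0.231, apex=0.067, x_land=120.790, impact vy=-1.156
  bounce: vy ← 0.47·1.156 = 0.543
Arc 6: start y=0.000, vy=0.543 → t=0.109, apex=0.015, x_land=122.323, impact vy=-0.543
  bounce: vy ← 0.47·0.543 = 0.255

1 4.565 28.052 64.407
2 2.227 6.197 95.823
3 1.046 1.369 110.589
4 0.492 0.302 117.528
5 0.231 0.067 120.790
6 0.109 0.015 122.323
final: 122.323 0.255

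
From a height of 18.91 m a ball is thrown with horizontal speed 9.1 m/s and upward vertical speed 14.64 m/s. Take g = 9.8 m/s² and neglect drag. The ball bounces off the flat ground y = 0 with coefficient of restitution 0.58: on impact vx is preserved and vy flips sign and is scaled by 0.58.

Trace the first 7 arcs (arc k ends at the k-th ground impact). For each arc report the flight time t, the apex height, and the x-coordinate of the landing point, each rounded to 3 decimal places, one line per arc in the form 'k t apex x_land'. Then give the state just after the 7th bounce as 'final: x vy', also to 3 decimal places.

1 3.962 29.845 36.053
2 2.863 10.040 62.105
3 1.660 3.377 77.215
4 0.963 1.136 85.979
5 0.559 0.382 91.062
6 0.324 0.129 94.010
7 0.188 0.043 95.720
final: 95.720 0.534

Arc 1: start y=18.910, vy=14.640 → t=3.962, apex=29.845, x_land=36.053, impact vy=-24.186
  bounce: vy ← 0.58·24.186 = 14.028
Arc 2: start y=0.000, vy=14.028 → t=2.863, apex=10.040, x_land=62.105, impact vy=-14.028
  bounce: vy ← 0.58·14.028 = 8.136
Arc 3: start y=0.000, vy=8.136 → t=1.660, apex=3.377, x_land=77.215, impact vy=-8.136
  bounce: vy ← 0.58·8.136 = 4.719
Arc 4: start y=0.000, vy=4.719 → t=0.963, apex=1.136, x_land=85.979, impact vy=-4.719
  bounce: vy ← 0.58·4.719 = 2.737
Arc 5: start y=0.000, vy=2.737 → t=0.559, apex=0.382, x_land=91.062, impact vy=-2.737
  bounce: vy ← 0.58·2.737 = 1.587
Arc 6: start y=0.000, vy=1.587 → t=0.324, apex=0.129, x_land=94.010, impact vy=-1.587
  bounce: vy ← 0.58·1.587 = 0.921
Arc 7: start y=0.000, vy=0.921 → t=0.188, apex=0.043, x_land=95.720, impact vy=-0.921
  bounce: vy ← 0.58·0.921 = 0.534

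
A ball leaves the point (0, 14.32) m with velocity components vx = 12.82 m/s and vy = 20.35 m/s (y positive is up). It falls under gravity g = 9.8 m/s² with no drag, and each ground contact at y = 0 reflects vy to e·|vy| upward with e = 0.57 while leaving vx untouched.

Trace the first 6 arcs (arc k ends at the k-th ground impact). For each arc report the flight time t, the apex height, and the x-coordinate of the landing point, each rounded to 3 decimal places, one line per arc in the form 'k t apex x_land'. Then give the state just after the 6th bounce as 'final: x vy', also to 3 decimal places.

1 4.766 35.449 61.103
2 3.066 11.517 100.412
3 1.748 3.742 122.818
4 0.996 1.216 135.590
5 0.568 0.395 142.870
6 0.324 0.128 147.019
final: 147.019 0.904

Arc 1: start y=14.320, vy=20.350 → t=4.766, apex=35.449, x_land=61.103, impact vy=-26.359
  bounce: vy ← 0.57·26.359 = 15.025
Arc 2: start y=0.000, vy=15.025 → t=3.066, apex=11.517, x_land=100.412, impact vy=-15.025
  bounce: vy ← 0.57·15.025 = 8.564
Arc 3: start y=0.000, vy=8.564 → t=1.748, apex=3.742, x_land=122.818, impact vy=-8.564
  bounce: vy ← 0.57·8.564 = 4.881
Arc 4: start y=0.000, vy=4.881 → t=0.996, apex=1.216, x_land=135.590, impact vy=-4.881
  bounce: vy ← 0.57·4.881 = 2.782
Arc 5: start y=0.000, vy=2.782 → t=0.568, apex=0.395, x_land=142.870, impact vy=-2.782
  bounce: vy ← 0.57·2.782 = 1.586
Arc 6: start y=0.000, vy=1.586 → t=0.324, apex=0.128, x_land=147.019, impact vy=-1.586
  bounce: vy ← 0.57·1.586 = 0.904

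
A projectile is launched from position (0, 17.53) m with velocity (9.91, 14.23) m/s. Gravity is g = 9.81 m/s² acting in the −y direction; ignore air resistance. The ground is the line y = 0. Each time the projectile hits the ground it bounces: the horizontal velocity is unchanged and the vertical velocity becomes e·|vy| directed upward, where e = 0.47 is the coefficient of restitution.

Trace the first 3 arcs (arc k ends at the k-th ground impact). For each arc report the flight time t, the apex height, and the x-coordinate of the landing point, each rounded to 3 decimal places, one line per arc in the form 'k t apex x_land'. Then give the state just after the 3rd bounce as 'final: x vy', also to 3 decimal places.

1 3.833 27.851 37.989
2 2.240 6.152 60.187
3 1.053 1.359 70.619
final: 70.619 2.427

Arc 1: start y=17.530, vy=14.230 → t=3.833, apex=27.851, x_land=37.989, impact vy=-23.376
  bounce: vy ← 0.47·23.376 = 10.987
Arc 2: start y=0.000, vy=10.987 → t=2.240, apex=6.152, x_land=60.187, impact vy=-10.987
  bounce: vy ← 0.47·10.987 = 5.164
Arc 3: start y=0.000, vy=5.164 → t=1.053, apex=1.359, x_land=70.619, impact vy=-5.164
  bounce: vy ← 0.47·5.164 = 2.427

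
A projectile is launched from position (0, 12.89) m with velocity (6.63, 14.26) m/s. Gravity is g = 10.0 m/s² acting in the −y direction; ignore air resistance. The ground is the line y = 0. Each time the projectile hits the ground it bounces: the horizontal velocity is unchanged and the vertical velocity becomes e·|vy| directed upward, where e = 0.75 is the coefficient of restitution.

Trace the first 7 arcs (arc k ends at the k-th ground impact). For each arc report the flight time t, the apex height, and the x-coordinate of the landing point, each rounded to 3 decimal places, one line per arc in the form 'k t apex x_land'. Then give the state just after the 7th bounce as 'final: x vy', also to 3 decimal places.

1 3.573 23.057 23.692
2 3.221 12.970 45.048
3 2.416 7.295 61.065
4 1.812 4.104 73.078
5 1.359 2.308 82.088
6 1.019 1.298 88.845
7 0.764 0.730 93.913
final: 93.913 2.866

Arc 1: start y=12.890, vy=14.260 → t=3.573, apex=23.057, x_land=23.692, impact vy=-21.474
  bounce: vy ← 0.75·21.474 = 16.106
Arc 2: start y=0.000, vy=16.106 → t=3.221, apex=12.970, x_land=45.048, impact vy=-16.106
  bounce: vy ← 0.75·16.106 = 12.079
Arc 3: start y=0.000, vy=12.079 → t=2.416, apex=7.295, x_land=61.065, impact vy=-12.079
  bounce: vy ← 0.75·12.079 = 9.059
Arc 4: start y=0.000, vy=9.059 → t=1.812, apex=4.104, x_land=73.078, impact vy=-9.059
  bounce: vy ← 0.75·9.059 = 6.795
Arc 5: start y=0.000, vy=6.795 → t=1.359, apex=2.308, x_land=82.088, impact vy=-6.795
  bounce: vy ← 0.75·6.795 = 5.096
Arc 6: start y=0.000, vy=5.096 → t=1.019, apex=1.298, x_land=88.845, impact vy=-5.096
  bounce: vy ← 0.75·5.096 = 3.822
Arc 7: start y=0.000, vy=3.822 → t=0.764, apex=0.730, x_land=93.913, impact vy=-3.822
  bounce: vy ← 0.75·3.822 = 2.866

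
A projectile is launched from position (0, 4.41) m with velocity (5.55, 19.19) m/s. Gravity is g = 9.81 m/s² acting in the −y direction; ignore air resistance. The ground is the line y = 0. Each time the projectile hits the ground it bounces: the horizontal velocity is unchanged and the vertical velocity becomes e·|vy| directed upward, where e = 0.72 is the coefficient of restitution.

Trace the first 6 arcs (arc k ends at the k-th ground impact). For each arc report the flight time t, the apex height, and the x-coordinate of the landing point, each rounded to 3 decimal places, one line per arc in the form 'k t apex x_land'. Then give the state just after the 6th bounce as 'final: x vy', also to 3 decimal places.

Arc 1: start y=4.410, vy=19.190 → t=4.130, apex=23.179, x_land=22.922, impact vy=-21.326
  bounce: vy ← 0.72·21.326 = 15.354
Arc 2: start y=0.000, vy=15.354 → t=3.130, apex=12.016, x_land=40.295, impact vy=-15.354
  bounce: vy ← 0.72·15.354 = 11.055
Arc 3: start y=0.000, vy=11.055 → t=2.254, apex=6.229, x_land=52.804, impact vy=-11.055
  bounce: vy ← 0.72·11.055 = 7.960
Arc 4: start y=0.000, vy=7.960 → t=1.623, apex=3.229, x_land=61.810, impact vy=-7.960
  bounce: vy ← 0.72·7.960 = 5.731
Arc 5: start y=0.000, vy=5.731 → t=1.168, apex=1.674, x_land=68.295, impact vy=-5.731
  bounce: vy ← 0.72·5.731 = 4.126
Arc 6: start y=0.000, vy=4.126 → t=0.841, apex=0.868, x_land=72.964, impact vy=-4.126
  bounce: vy ← 0.72·4.126 = 2.971

1 4.130 23.179 22.922
2 3.130 12.016 40.295
3 2.254 6.229 52.804
4 1.623 3.229 61.810
5 1.168 1.674 68.295
6 0.841 0.868 72.964
final: 72.964 2.971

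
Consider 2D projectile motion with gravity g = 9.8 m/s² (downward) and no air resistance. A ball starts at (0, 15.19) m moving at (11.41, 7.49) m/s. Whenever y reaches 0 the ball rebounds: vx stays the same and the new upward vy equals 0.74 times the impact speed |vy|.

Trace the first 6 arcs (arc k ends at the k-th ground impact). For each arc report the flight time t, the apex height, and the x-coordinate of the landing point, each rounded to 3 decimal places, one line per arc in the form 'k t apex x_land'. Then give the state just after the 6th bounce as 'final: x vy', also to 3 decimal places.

Arc 1: start y=15.190, vy=7.490 → t=2.684, apex=18.052, x_land=30.621, impact vy=-18.810
  bounce: vy ← 0.74·18.810 = 13.920
Arc 2: start y=0.000, vy=13.920 → t=2.841, apex=9.885, x_land=63.034, impact vy=-13.920
  bounce: vy ← 0.74·13.920 = 10.300
Arc 3: start y=0.000, vy=10.300 → t=2.102, apex=5.413, x_land=87.019, impact vy=-10.300
  bounce: vy ← 0.74·10.300 = 7.622
Arc 4: start y=0.000, vy=7.622 → t=1.556, apex=2.964, x_land=104.768, impact vy=-7.622
  bounce: vy ← 0.74·7.622 = 5.641
Arc 5: start y=0.000, vy=5.641 → t=1.151, apex=1.623, x_land=117.903, impact vy=-5.641
  bounce: vy ← 0.74·5.641 = 4.174
Arc 6: start y=0.000, vy=4.174 → t=0.852, apex=0.889, x_land=127.622, impact vy=-4.174
  bounce: vy ← 0.74·4.174 = 3.089

1 2.684 18.052 30.621
2 2.841 9.885 63.034
3 2.102 5.413 87.019
4 1.556 2.964 104.768
5 1.151 1.623 117.903
6 0.852 0.889 127.622
final: 127.622 3.089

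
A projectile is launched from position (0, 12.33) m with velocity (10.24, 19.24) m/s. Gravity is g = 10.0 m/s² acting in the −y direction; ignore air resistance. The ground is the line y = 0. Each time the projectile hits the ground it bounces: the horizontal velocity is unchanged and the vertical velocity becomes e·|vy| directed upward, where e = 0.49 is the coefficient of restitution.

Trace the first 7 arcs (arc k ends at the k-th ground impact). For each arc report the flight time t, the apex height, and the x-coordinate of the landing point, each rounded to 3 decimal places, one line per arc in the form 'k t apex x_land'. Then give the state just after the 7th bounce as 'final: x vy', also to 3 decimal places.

Arc 1: start y=12.330, vy=19.240 → t=4.408, apex=30.839, x_land=45.133, impact vy=-24.835
  bounce: vy ← 0.49·24.835 = 12.169
Arc 2: start y=0.000, vy=12.169 → t=2.434, apex=7.404, x_land=70.055, impact vy=-12.169
  bounce: vy ← 0.49·12.169 = 5.963
Arc 3: start y=0.000, vy=5.963 → t=1.193, apex=1.778, x_land=82.267, impact vy=-5.963
  bounce: vy ← 0.49·5.963 = 2.922
Arc 4: start y=0.000, vy=2.922 → t=0.584, apex=0.427, x_land=88.251, impact vy=-2.922
  bounce: vy ← 0.49·2.922 = 1.432
Arc 5: start y=0.000, vy=1.432 → t=0.286, apex=0.102, x_land=91.183, impact vy=-1.432
  bounce: vy ← 0.49·1.432 = 0.702
Arc 6: start y=0.000, vy=0.702 → t=0.140, apex=0.025, x_land=92.620, impact vy=-0.702
  bounce: vy ← 0.49·0.702 = 0.344
Arc 7: start y=0.000, vy=0.344 → t=0.069, apex=0.006, x_land=93.324, impact vy=-0.344
  bounce: vy ← 0.49·0.344 = 0.168

1 4.408 30.839 45.133
2 2.434 7.404 70.055
3 1.193 1.778 82.267
4 0.584 0.427 88.251
5 0.286 0.102 91.183
6 0.140 0.025 92.620
7 0.069 0.006 93.324
final: 93.324 0.168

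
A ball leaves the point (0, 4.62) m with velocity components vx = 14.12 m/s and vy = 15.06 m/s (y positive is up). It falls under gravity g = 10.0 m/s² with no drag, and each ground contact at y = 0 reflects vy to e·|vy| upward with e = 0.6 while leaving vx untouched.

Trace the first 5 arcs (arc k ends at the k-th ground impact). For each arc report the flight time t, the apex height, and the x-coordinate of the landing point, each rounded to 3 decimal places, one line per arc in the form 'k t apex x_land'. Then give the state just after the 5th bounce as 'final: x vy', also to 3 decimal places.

Arc 1: start y=4.620, vy=15.060 → t=3.293, apex=15.960, x_land=46.492, impact vy=-17.866
  bounce: vy ← 0.6·17.866 = 10.720
Arc 2: start y=0.000, vy=10.720 → t=2.144, apex=5.746, x_land=76.765, impact vy=-10.720
  bounce: vy ← 0.6·10.720 = 6.432
Arc 3: start y=0.000, vy=6.432 → t=1.286, apex=2.068, x_land=94.928, impact vy=-6.432
  bounce: vy ← 0.6·6.432 = 3.859
Arc 4: start y=0.000, vy=3.859 → t=0.772, apex=0.745, x_land=105.826, impact vy=-3.859
  bounce: vy ← 0.6·3.859 = 2.315
Arc 5: start y=0.000, vy=2.315 → t=0.463, apex=0.268, x_land=112.365, impact vy=-2.315
  bounce: vy ← 0.6·2.315 = 1.389

1 3.293 15.960 46.492
2 2.144 5.746 76.765
3 1.286 2.068 94.928
4 0.772 0.745 105.826
5 0.463 0.268 112.365
final: 112.365 1.389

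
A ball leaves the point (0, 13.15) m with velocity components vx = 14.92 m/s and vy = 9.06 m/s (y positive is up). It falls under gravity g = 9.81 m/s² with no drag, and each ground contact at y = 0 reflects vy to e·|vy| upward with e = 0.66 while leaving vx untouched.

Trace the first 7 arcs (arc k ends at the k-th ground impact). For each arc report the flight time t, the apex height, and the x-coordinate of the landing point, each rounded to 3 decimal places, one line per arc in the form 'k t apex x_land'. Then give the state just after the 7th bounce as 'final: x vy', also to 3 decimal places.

1 2.803 17.334 41.827
2 2.481 7.551 78.850
3 1.638 3.289 103.285
4 1.081 1.433 119.412
5 0.713 0.624 130.056
6 0.471 0.272 137.081
7 0.311 0.118 141.717
final: 141.717 1.006

Arc 1: start y=13.150, vy=9.060 → t=2.803, apex=17.334, x_land=41.827, impact vy=-18.441
  bounce: vy ← 0.66·18.441 = 12.171
Arc 2: start y=0.000, vy=12.171 → t=2.481, apex=7.551, x_land=78.850, impact vy=-12.171
  bounce: vy ← 0.66·12.171 = 8.033
Arc 3: start y=0.000, vy=8.033 → t=1.638, apex=3.289, x_land=103.285, impact vy=-8.033
  bounce: vy ← 0.66·8.033 = 5.302
Arc 4: start y=0.000, vy=5.302 → t=1.081, apex=1.433, x_land=119.412, impact vy=-5.302
  bounce: vy ← 0.66·5.302 = 3.499
Arc 5: start y=0.000, vy=3.499 → t=0.713, apex=0.624, x_land=130.056, impact vy=-3.499
  bounce: vy ← 0.66·3.499 = 2.309
Arc 6: start y=0.000, vy=2.309 → t=0.471, apex=0.272, x_land=137.081, impact vy=-2.309
  bounce: vy ← 0.66·2.309 = 1.524
Arc 7: start y=0.000, vy=1.524 → t=0.311, apex=0.118, x_land=141.717, impact vy=-1.524
  bounce: vy ← 0.66·1.524 = 1.006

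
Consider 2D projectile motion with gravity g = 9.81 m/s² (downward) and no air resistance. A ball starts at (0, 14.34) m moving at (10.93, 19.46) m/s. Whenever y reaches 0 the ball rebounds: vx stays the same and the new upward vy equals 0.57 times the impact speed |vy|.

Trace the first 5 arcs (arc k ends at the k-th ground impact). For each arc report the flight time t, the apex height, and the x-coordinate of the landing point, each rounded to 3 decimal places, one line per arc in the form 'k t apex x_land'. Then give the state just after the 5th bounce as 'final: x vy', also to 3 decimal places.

1 4.603 33.641 50.306
2 2.986 10.930 82.938
3 1.702 3.551 101.538
4 0.970 1.154 112.140
5 0.553 0.375 118.183
final: 118.183 1.546

Arc 1: start y=14.340, vy=19.460 → t=4.603, apex=33.641, x_land=50.306, impact vy=-25.691
  bounce: vy ← 0.57·25.691 = 14.644
Arc 2: start y=0.000, vy=14.644 → t=2.986, apex=10.930, x_land=82.938, impact vy=-14.644
  bounce: vy ← 0.57·14.644 = 8.347
Arc 3: start y=0.000, vy=8.347 → t=1.702, apex=3.551, x_land=101.538, impact vy=-8.347
  bounce: vy ← 0.57·8.347 = 4.758
Arc 4: start y=0.000, vy=4.758 → t=0.970, apex=1.154, x_land=112.140, impact vy=-4.758
  bounce: vy ← 0.57·4.758 = 2.712
Arc 5: start y=0.000, vy=2.712 → t=0.553, apex=0.375, x_land=118.183, impact vy=-2.712
  bounce: vy ← 0.57·2.712 = 1.546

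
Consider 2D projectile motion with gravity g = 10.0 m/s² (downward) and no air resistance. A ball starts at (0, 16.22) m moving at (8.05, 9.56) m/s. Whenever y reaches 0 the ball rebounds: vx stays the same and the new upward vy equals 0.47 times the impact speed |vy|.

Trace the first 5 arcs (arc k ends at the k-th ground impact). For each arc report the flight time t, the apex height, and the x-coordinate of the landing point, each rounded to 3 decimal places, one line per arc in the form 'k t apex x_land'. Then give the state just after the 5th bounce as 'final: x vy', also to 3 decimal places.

Arc 1: start y=16.220, vy=9.560 → t=2.995, apex=20.790, x_land=24.111, impact vy=-20.391
  bounce: vy ← 0.47·20.391 = 9.584
Arc 2: start y=0.000, vy=9.584 → t=1.917, apex=4.592, x_land=39.540, impact vy=-9.584
  bounce: vy ← 0.47·9.584 = 4.504
Arc 3: start y=0.000, vy=4.504 → t=0.901, apex=1.014, x_land=46.792, impact vy=-4.504
  bounce: vy ← 0.47·4.504 = 2.117
Arc 4: start y=0.000, vy=2.117 → t=0.423, apex=0.224, x_land=50.201, impact vy=-2.117
  bounce: vy ← 0.47·2.117 = 0.995
Arc 5: start y=0.000, vy=0.995 → t=0.199, apex=0.050, x_land=51.803, impact vy=-0.995
  bounce: vy ← 0.47·0.995 = 0.468

1 2.995 20.790 24.111
2 1.917 4.592 39.540
3 0.901 1.014 46.792
4 0.423 0.224 50.201
5 0.199 0.050 51.803
final: 51.803 0.468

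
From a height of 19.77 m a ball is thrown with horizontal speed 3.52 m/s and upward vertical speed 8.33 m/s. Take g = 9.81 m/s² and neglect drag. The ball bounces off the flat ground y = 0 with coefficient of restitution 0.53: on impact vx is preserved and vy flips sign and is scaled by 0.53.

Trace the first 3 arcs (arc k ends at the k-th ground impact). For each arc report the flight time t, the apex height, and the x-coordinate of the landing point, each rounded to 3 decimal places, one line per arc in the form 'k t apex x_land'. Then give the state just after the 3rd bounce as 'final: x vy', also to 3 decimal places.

Arc 1: start y=19.770, vy=8.330 → t=3.029, apex=23.307, x_land=10.662, impact vy=-21.384
  bounce: vy ← 0.53·21.384 = 11.334
Arc 2: start y=0.000, vy=11.334 → t=2.311, apex=6.547, x_land=18.795, impact vy=-11.334
  bounce: vy ← 0.53·11.334 = 6.007
Arc 3: start y=0.000, vy=6.007 → t=1.225, apex=1.839, x_land=23.106, impact vy=-6.007
  bounce: vy ← 0.53·6.007 = 3.184

1 3.029 23.307 10.662
2 2.311 6.547 18.795
3 1.225 1.839 23.106
final: 23.106 3.184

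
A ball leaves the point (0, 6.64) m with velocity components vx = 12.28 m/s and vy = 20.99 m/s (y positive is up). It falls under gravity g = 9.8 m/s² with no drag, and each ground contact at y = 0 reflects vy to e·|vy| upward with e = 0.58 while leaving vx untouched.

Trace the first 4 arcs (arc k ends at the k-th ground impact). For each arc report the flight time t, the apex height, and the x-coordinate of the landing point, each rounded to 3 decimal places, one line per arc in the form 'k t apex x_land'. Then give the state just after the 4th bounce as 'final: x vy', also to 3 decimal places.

1 4.580 29.119 56.237
2 2.828 9.795 90.962
3 1.640 3.295 111.103
4 0.951 1.109 122.784
final: 122.784 2.703

Arc 1: start y=6.640, vy=20.990 → t=4.580, apex=29.119, x_land=56.237, impact vy=-23.890
  bounce: vy ← 0.58·23.890 = 13.856
Arc 2: start y=0.000, vy=13.856 → t=2.828, apex=9.795, x_land=90.962, impact vy=-13.856
  bounce: vy ← 0.58·13.856 = 8.037
Arc 3: start y=0.000, vy=8.037 → t=1.640, apex=3.295, x_land=111.103, impact vy=-8.037
  bounce: vy ← 0.58·8.037 = 4.661
Arc 4: start y=0.000, vy=4.661 → t=0.951, apex=1.109, x_land=122.784, impact vy=-4.661
  bounce: vy ← 0.58·4.661 = 2.703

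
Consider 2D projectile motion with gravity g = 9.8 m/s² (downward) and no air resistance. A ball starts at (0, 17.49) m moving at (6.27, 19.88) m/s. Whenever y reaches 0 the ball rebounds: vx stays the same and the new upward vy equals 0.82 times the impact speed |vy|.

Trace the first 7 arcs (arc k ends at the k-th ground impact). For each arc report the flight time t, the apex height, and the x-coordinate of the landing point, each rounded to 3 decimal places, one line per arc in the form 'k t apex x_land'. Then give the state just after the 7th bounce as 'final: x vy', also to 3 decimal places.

1 4.801 37.654 30.100
2 4.546 25.319 58.605
3 3.728 17.024 81.979
4 3.057 11.447 101.146
5 2.507 7.697 116.862
6 2.055 5.175 129.750
7 1.685 3.480 140.318
final: 140.318 6.772

Arc 1: start y=17.490, vy=19.880 → t=4.801, apex=37.654, x_land=30.100, impact vy=-27.166
  bounce: vy ← 0.82·27.166 = 22.277
Arc 2: start y=0.000, vy=22.277 → t=4.546, apex=25.319, x_land=58.605, impact vy=-22.277
  bounce: vy ← 0.82·22.277 = 18.267
Arc 3: start y=0.000, vy=18.267 → t=3.728, apex=17.024, x_land=81.979, impact vy=-18.267
  bounce: vy ← 0.82·18.267 = 14.979
Arc 4: start y=0.000, vy=14.979 → t=3.057, apex=11.447, x_land=101.146, impact vy=-14.979
  bounce: vy ← 0.82·14.979 = 12.283
Arc 5: start y=0.000, vy=12.283 → t=2.507, apex=7.697, x_land=116.862, impact vy=-12.283
  bounce: vy ← 0.82·12.283 = 10.072
Arc 6: start y=0.000, vy=10.072 → t=2.055, apex=5.175, x_land=129.750, impact vy=-10.072
  bounce: vy ← 0.82·10.072 = 8.259
Arc 7: start y=0.000, vy=8.259 → t=1.685, apex=3.480, x_land=140.318, impact vy=-8.259
  bounce: vy ← 0.82·8.259 = 6.772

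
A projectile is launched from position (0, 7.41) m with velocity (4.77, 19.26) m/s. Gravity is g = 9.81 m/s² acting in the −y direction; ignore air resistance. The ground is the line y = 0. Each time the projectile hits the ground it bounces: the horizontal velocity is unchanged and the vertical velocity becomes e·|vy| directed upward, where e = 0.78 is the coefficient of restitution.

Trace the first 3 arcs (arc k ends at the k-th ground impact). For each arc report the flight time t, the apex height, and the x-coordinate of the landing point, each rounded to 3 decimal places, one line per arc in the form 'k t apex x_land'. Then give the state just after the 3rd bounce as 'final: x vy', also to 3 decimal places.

Arc 1: start y=7.410, vy=19.260 → t=4.280, apex=26.317, x_land=20.414, impact vy=-22.723
  bounce: vy ← 0.78·22.723 = 17.724
Arc 2: start y=0.000, vy=17.724 → t=3.613, apex=16.011, x_land=37.650, impact vy=-17.724
  bounce: vy ← 0.78·17.724 = 13.825
Arc 3: start y=0.000, vy=13.825 → t=2.818, apex=9.741, x_land=51.094, impact vy=-13.825
  bounce: vy ← 0.78·13.825 = 10.783

1 4.280 26.317 20.414
2 3.613 16.011 37.650
3 2.818 9.741 51.094
final: 51.094 10.783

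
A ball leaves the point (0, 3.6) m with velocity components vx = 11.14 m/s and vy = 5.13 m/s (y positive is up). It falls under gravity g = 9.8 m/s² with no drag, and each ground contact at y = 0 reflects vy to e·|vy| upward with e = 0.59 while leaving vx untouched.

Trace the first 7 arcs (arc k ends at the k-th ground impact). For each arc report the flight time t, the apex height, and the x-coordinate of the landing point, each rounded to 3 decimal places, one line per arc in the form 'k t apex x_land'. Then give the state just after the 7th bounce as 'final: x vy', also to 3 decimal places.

Arc 1: start y=3.600, vy=5.130 → t=1.528, apex=4.943, x_land=17.020, impact vy=-9.843
  bounce: vy ← 0.59·9.843 = 5.807
Arc 2: start y=0.000, vy=5.807 → t=1.185, apex=1.721, x_land=30.222, impact vy=-5.807
  bounce: vy ← 0.59·5.807 = 3.426
Arc 3: start y=0.000, vy=3.426 → t=0.699, apex=0.599, x_land=38.012, impact vy=-3.426
  bounce: vy ← 0.59·3.426 = 2.021
Arc 4: start y=0.000, vy=2.021 → t=0.413, apex=0.208, x_land=42.607, impact vy=-2.021
  bounce: vy ← 0.59·2.021 = 1.193
Arc 5: start y=0.000, vy=1.193 → t=0.243, apex=0.073, x_land=45.319, impact vy=-1.193
  bounce: vy ← 0.59·1.193 = 0.704
Arc 6: start y=0.000, vy=0.704 → t=0.144, apex=0.025, x_land=46.919, impact vy=-0.704
  bounce: vy ← 0.59·0.704 = 0.415
Arc 7: start y=0.000, vy=0.415 → t=0.085, apex=0.009, x_land=47.862, impact vy=-0.415
  bounce: vy ← 0.59·0.415 = 0.245

1 1.528 4.943 17.020
2 1.185 1.721 30.222
3 0.699 0.599 38.012
4 0.413 0.208 42.607
5 0.243 0.073 45.319
6 0.144 0.025 46.919
7 0.085 0.009 47.862
final: 47.862 0.245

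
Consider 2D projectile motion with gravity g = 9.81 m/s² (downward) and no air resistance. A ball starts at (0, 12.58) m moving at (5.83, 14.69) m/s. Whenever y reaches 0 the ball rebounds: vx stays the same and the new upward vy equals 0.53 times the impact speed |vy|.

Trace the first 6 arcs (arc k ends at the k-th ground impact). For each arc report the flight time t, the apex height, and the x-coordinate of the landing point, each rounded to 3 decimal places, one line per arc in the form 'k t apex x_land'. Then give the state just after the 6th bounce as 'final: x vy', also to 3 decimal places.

1 3.690 23.579 21.512
2 2.324 6.623 35.062
3 1.232 1.860 42.243
4 0.653 0.523 46.049
5 0.346 0.147 48.066
6 0.183 0.041 49.135
final: 49.135 0.477

Arc 1: start y=12.580, vy=14.690 → t=3.690, apex=23.579, x_land=21.512, impact vy=-21.509
  bounce: vy ← 0.53·21.509 = 11.400
Arc 2: start y=0.000, vy=11.400 → t=2.324, apex=6.623, x_land=35.062, impact vy=-11.400
  bounce: vy ← 0.53·11.400 = 6.042
Arc 3: start y=0.000, vy=6.042 → t=1.232, apex=1.860, x_land=42.243, impact vy=-6.042
  bounce: vy ← 0.53·6.042 = 3.202
Arc 4: start y=0.000, vy=3.202 → t=0.653, apex=0.523, x_land=46.049, impact vy=-3.202
  bounce: vy ← 0.53·3.202 = 1.697
Arc 5: start y=0.000, vy=1.697 → t=0.346, apex=0.147, x_land=48.066, impact vy=-1.697
  bounce: vy ← 0.53·1.697 = 0.899
Arc 6: start y=0.000, vy=0.899 → t=0.183, apex=0.041, x_land=49.135, impact vy=-0.899
  bounce: vy ← 0.53·0.899 = 0.477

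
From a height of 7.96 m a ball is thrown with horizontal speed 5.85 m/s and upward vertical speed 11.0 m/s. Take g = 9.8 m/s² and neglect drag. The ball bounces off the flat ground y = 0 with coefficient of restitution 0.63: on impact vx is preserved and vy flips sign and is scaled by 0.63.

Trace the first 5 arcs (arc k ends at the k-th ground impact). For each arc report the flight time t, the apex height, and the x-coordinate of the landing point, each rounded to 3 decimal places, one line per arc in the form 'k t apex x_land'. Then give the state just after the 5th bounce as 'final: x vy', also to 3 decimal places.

Arc 1: start y=7.960, vy=11.000 → t=2.821, apex=14.133, x_land=16.502, impact vy=-16.644
  bounce: vy ← 0.63·16.644 = 10.486
Arc 2: start y=0.000, vy=10.486 → t=2.140, apex=5.610, x_land=29.020, impact vy=-10.486
  bounce: vy ← 0.63·10.486 = 6.606
Arc 3: start y=0.000, vy=6.606 → t=1.348, apex=2.226, x_land=36.907, impact vy=-6.606
  bounce: vy ← 0.63·6.606 = 4.162
Arc 4: start y=0.000, vy=4.162 → t=0.849, apex=0.884, x_land=41.875, impact vy=-4.162
  bounce: vy ← 0.63·4.162 = 2.622
Arc 5: start y=0.000, vy=2.622 → t=0.535, apex=0.351, x_land=45.006, impact vy=-2.622
  bounce: vy ← 0.63·2.622 = 1.652

1 2.821 14.133 16.502
2 2.140 5.610 29.020
3 1.348 2.226 36.907
4 0.849 0.884 41.875
5 0.535 0.351 45.006
final: 45.006 1.652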